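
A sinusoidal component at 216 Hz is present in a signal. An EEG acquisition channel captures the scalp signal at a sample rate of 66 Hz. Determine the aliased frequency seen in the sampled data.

216 Hz mod fs = 18 Hz.
18 Hz ≤ fs/2 = 33 Hz, appears at 18 Hz.

18 Hz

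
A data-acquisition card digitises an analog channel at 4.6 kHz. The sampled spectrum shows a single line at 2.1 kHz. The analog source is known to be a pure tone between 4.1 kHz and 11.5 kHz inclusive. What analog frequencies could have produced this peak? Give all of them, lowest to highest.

Frequencies that alias to 2.1 kHz are k·fs ± 2.1 kHz for integer k ≥ 0.
k=0: 2.1 kHz.
k=1: 2.5 kHz, 6.7 kHz.
k=2: 7.1 kHz, 11.3 kHz.
k=3: 11.7 kHz, 15.9 kHz.
Within [4.1 kHz, 11.5 kHz]: 6.7 kHz, 7.1 kHz, 11.3 kHz.

6.7 kHz, 7.1 kHz, 11.3 kHz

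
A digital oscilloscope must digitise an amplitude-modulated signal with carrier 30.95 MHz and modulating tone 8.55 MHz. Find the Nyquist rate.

AM sidebands sit at fc ± fm = 22.4 MHz and 39.5 MHz.
Highest-frequency component: 39.5 MHz.
Nyquist rate = 2 × 39.5 MHz = 79 MHz.

79 MHz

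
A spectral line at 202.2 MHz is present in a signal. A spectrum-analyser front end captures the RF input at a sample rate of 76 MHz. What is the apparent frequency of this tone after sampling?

25.8 MHz

202.2 MHz mod fs = 50.2 MHz.
50.2 MHz > fs/2 = 38 MHz, folds to fs − 50.2 MHz = 25.8 MHz.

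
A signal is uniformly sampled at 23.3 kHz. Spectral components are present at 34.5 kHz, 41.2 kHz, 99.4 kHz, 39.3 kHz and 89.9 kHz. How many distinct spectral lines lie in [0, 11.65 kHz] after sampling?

fs/2 = 11.65 kHz.
34.5 kHz mod fs = 11.2 kHz.
11.2 kHz ≤ fs/2 = 11.65 kHz, appears at 11.2 kHz.
41.2 kHz mod fs = 17.9 kHz.
17.9 kHz > fs/2 = 11.65 kHz, folds to fs − 17.9 kHz = 5.4 kHz.
99.4 kHz mod fs = 6.2 kHz.
6.2 kHz ≤ fs/2 = 11.65 kHz, appears at 6.2 kHz.
39.3 kHz mod fs = 16 kHz.
16 kHz > fs/2 = 11.65 kHz, folds to fs − 16 kHz = 7.3 kHz.
89.9 kHz mod fs = 20 kHz.
20 kHz > fs/2 = 11.65 kHz, folds to fs − 20 kHz = 3.3 kHz.
Distinct values: {3.3 kHz, 5.4 kHz, 6.2 kHz, 7.3 kHz, 11.2 kHz} → 5.

5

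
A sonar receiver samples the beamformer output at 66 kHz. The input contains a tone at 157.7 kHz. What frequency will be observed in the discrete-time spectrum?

25.7 kHz

157.7 kHz mod fs = 25.7 kHz.
25.7 kHz ≤ fs/2 = 33 kHz, appears at 25.7 kHz.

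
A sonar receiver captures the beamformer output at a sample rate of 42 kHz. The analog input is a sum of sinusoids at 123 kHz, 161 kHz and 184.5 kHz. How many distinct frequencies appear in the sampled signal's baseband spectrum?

fs/2 = 21 kHz.
123 kHz mod fs = 39 kHz.
39 kHz > fs/2 = 21 kHz, folds to fs − 39 kHz = 3 kHz.
161 kHz mod fs = 35 kHz.
35 kHz > fs/2 = 21 kHz, folds to fs − 35 kHz = 7 kHz.
184.5 kHz mod fs = 16.5 kHz.
16.5 kHz ≤ fs/2 = 21 kHz, appears at 16.5 kHz.
Distinct values: {3 kHz, 7 kHz, 16.5 kHz} → 3.

3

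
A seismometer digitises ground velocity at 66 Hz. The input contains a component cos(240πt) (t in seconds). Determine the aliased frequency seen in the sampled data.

ω = 240π rad/s → f = ω/(2π) = 120 Hz.
120 Hz mod fs = 54 Hz.
54 Hz > fs/2 = 33 Hz, folds to fs − 54 Hz = 12 Hz.

12 Hz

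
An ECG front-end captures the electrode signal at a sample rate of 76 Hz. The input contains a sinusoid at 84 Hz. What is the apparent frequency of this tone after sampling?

8 Hz

84 Hz mod fs = 8 Hz.
8 Hz ≤ fs/2 = 38 Hz, appears at 8 Hz.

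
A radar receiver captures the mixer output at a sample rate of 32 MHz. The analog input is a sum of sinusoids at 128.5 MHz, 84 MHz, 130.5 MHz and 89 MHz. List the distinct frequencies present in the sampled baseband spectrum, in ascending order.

fs/2 = 16 MHz.
128.5 MHz mod fs = 0.5 MHz.
0.5 MHz ≤ fs/2 = 16 MHz, appears at 0.5 MHz.
84 MHz mod fs = 20 MHz.
20 MHz > fs/2 = 16 MHz, folds to fs − 20 MHz = 12 MHz.
130.5 MHz mod fs = 2.5 MHz.
2.5 MHz ≤ fs/2 = 16 MHz, appears at 2.5 MHz.
89 MHz mod fs = 25 MHz.
25 MHz > fs/2 = 16 MHz, folds to fs − 25 MHz = 7 MHz.
Distinct values: {0.5 MHz, 2.5 MHz, 7 MHz, 12 MHz}.

0.5 MHz, 2.5 MHz, 7 MHz, 12 MHz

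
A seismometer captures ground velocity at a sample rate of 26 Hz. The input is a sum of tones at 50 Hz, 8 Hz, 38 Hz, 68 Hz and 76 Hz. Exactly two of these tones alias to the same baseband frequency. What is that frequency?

2 Hz

fs/2 = 13 Hz.
50 Hz mod fs = 24 Hz.
24 Hz > fs/2 = 13 Hz, folds to fs − 24 Hz = 2 Hz.
8 Hz ≤ fs/2 = 13 Hz, passes unchanged.
38 Hz mod fs = 12 Hz.
12 Hz ≤ fs/2 = 13 Hz, appears at 12 Hz.
68 Hz mod fs = 16 Hz.
16 Hz > fs/2 = 13 Hz, folds to fs − 16 Hz = 10 Hz.
76 Hz mod fs = 24 Hz.
24 Hz > fs/2 = 13 Hz, folds to fs − 24 Hz = 2 Hz.
50 Hz and 76 Hz both map to 2 Hz.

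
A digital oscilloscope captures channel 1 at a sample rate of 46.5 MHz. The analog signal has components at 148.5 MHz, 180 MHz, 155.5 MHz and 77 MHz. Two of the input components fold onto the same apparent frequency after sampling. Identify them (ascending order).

fs/2 = 23.25 MHz.
148.5 MHz mod fs = 9 MHz.
9 MHz ≤ fs/2 = 23.25 MHz, appears at 9 MHz.
180 MHz mod fs = 40.5 MHz.
40.5 MHz > fs/2 = 23.25 MHz, folds to fs − 40.5 MHz = 6 MHz.
155.5 MHz mod fs = 16 MHz.
16 MHz ≤ fs/2 = 23.25 MHz, appears at 16 MHz.
77 MHz mod fs = 30.5 MHz.
30.5 MHz > fs/2 = 23.25 MHz, folds to fs − 30.5 MHz = 16 MHz.
77 MHz and 155.5 MHz both map to 16 MHz.

77 MHz, 155.5 MHz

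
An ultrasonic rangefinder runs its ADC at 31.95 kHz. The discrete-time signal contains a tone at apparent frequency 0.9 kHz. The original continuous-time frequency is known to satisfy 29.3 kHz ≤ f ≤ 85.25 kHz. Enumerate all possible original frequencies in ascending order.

31.05 kHz, 32.85 kHz, 63 kHz, 64.8 kHz

Frequencies that alias to 0.9 kHz are k·fs ± 0.9 kHz for integer k ≥ 0.
k=0: 0.9 kHz.
k=1: 31.05 kHz, 32.85 kHz.
k=2: 63 kHz, 64.8 kHz.
k=3: 94.95 kHz, 96.75 kHz.
Within [29.3 kHz, 85.25 kHz]: 31.05 kHz, 32.85 kHz, 63 kHz, 64.8 kHz.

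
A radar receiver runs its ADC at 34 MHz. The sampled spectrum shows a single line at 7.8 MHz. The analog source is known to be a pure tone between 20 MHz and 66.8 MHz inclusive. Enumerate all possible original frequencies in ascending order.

Frequencies that alias to 7.8 MHz are k·fs ± 7.8 MHz for integer k ≥ 0.
k=0: 7.8 MHz.
k=1: 26.2 MHz, 41.8 MHz.
k=2: 60.2 MHz, 75.8 MHz.
k=3: 94.2 MHz, 109.8 MHz.
Within [20 MHz, 66.8 MHz]: 26.2 MHz, 41.8 MHz, 60.2 MHz.

26.2 MHz, 41.8 MHz, 60.2 MHz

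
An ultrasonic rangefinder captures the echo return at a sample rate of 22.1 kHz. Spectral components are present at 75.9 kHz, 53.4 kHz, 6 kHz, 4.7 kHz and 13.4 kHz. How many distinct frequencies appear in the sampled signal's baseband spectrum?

fs/2 = 11.05 kHz.
75.9 kHz mod fs = 9.6 kHz.
9.6 kHz ≤ fs/2 = 11.05 kHz, appears at 9.6 kHz.
53.4 kHz mod fs = 9.2 kHz.
9.2 kHz ≤ fs/2 = 11.05 kHz, appears at 9.2 kHz.
6 kHz ≤ fs/2 = 11.05 kHz, passes unchanged.
4.7 kHz ≤ fs/2 = 11.05 kHz, passes unchanged.
13.4 kHz > fs/2 = 11.05 kHz, folds to fs − 13.4 kHz = 8.7 kHz.
Distinct values: {4.7 kHz, 6 kHz, 8.7 kHz, 9.2 kHz, 9.6 kHz} → 5.

5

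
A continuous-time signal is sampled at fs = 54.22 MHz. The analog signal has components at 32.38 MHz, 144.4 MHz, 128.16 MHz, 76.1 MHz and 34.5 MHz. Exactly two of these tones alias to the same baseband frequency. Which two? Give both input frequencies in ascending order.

34.5 MHz, 128.16 MHz

fs/2 = 27.11 MHz.
32.38 MHz > fs/2 = 27.11 MHz, folds to fs − 32.38 MHz = 21.84 MHz.
144.4 MHz mod fs = 35.96 MHz.
35.96 MHz > fs/2 = 27.11 MHz, folds to fs − 35.96 MHz = 18.26 MHz.
128.16 MHz mod fs = 19.72 MHz.
19.72 MHz ≤ fs/2 = 27.11 MHz, appears at 19.72 MHz.
76.1 MHz mod fs = 21.88 MHz.
21.88 MHz ≤ fs/2 = 27.11 MHz, appears at 21.88 MHz.
34.5 MHz > fs/2 = 27.11 MHz, folds to fs − 34.5 MHz = 19.72 MHz.
34.5 MHz and 128.16 MHz both map to 19.72 MHz.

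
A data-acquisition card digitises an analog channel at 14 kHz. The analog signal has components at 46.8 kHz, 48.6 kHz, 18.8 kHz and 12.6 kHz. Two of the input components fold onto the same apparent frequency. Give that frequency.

4.8 kHz

fs/2 = 7 kHz.
46.8 kHz mod fs = 4.8 kHz.
4.8 kHz ≤ fs/2 = 7 kHz, appears at 4.8 kHz.
48.6 kHz mod fs = 6.6 kHz.
6.6 kHz ≤ fs/2 = 7 kHz, appears at 6.6 kHz.
18.8 kHz mod fs = 4.8 kHz.
4.8 kHz ≤ fs/2 = 7 kHz, appears at 4.8 kHz.
12.6 kHz > fs/2 = 7 kHz, folds to fs − 12.6 kHz = 1.4 kHz.
18.8 kHz and 46.8 kHz both map to 4.8 kHz.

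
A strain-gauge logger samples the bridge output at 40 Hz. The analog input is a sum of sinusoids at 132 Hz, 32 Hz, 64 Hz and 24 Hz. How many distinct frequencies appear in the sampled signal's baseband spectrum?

fs/2 = 20 Hz.
132 Hz mod fs = 12 Hz.
12 Hz ≤ fs/2 = 20 Hz, appears at 12 Hz.
32 Hz > fs/2 = 20 Hz, folds to fs − 32 Hz = 8 Hz.
64 Hz mod fs = 24 Hz.
24 Hz > fs/2 = 20 Hz, folds to fs − 24 Hz = 16 Hz.
24 Hz > fs/2 = 20 Hz, folds to fs − 24 Hz = 16 Hz.
Distinct values: {8 Hz, 12 Hz, 16 Hz} → 3.

3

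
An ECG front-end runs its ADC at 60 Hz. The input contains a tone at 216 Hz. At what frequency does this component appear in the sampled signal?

24 Hz

216 Hz mod fs = 36 Hz.
36 Hz > fs/2 = 30 Hz, folds to fs − 36 Hz = 24 Hz.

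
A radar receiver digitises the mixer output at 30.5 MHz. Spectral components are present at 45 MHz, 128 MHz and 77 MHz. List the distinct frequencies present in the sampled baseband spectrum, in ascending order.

6 MHz, 14.5 MHz

fs/2 = 15.25 MHz.
45 MHz mod fs = 14.5 MHz.
14.5 MHz ≤ fs/2 = 15.25 MHz, appears at 14.5 MHz.
128 MHz mod fs = 6 MHz.
6 MHz ≤ fs/2 = 15.25 MHz, appears at 6 MHz.
77 MHz mod fs = 16 MHz.
16 MHz > fs/2 = 15.25 MHz, folds to fs − 16 MHz = 14.5 MHz.
Distinct values: {6 MHz, 14.5 MHz}.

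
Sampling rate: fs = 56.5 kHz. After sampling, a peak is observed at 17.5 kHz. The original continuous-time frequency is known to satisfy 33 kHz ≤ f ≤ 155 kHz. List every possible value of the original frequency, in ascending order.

39 kHz, 74 kHz, 95.5 kHz, 130.5 kHz, 152 kHz

Frequencies that alias to 17.5 kHz are k·fs ± 17.5 kHz for integer k ≥ 0.
k=0: 17.5 kHz.
k=1: 39 kHz, 74 kHz.
k=2: 95.5 kHz, 130.5 kHz.
k=3: 152 kHz, 187 kHz.
k=4: 208.5 kHz, 243.5 kHz.
Within [33 kHz, 155 kHz]: 39 kHz, 74 kHz, 95.5 kHz, 130.5 kHz, 152 kHz.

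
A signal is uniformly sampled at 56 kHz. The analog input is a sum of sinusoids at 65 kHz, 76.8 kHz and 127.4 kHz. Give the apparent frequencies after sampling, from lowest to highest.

9 kHz, 15.4 kHz, 20.8 kHz

fs/2 = 28 kHz.
65 kHz mod fs = 9 kHz.
9 kHz ≤ fs/2 = 28 kHz, appears at 9 kHz.
76.8 kHz mod fs = 20.8 kHz.
20.8 kHz ≤ fs/2 = 28 kHz, appears at 20.8 kHz.
127.4 kHz mod fs = 15.4 kHz.
15.4 kHz ≤ fs/2 = 28 kHz, appears at 15.4 kHz.
Distinct values: {9 kHz, 15.4 kHz, 20.8 kHz}.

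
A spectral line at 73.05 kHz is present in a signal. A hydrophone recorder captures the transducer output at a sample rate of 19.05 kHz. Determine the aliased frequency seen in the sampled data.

73.05 kHz mod fs = 15.9 kHz.
15.9 kHz > fs/2 = 9.525 kHz, folds to fs − 15.9 kHz = 3.15 kHz.

3.15 kHz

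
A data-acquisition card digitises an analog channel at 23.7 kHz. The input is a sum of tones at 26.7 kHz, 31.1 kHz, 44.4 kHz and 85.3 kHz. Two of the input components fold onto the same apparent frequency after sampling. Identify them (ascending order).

fs/2 = 11.85 kHz.
26.7 kHz mod fs = 3 kHz.
3 kHz ≤ fs/2 = 11.85 kHz, appears at 3 kHz.
31.1 kHz mod fs = 7.4 kHz.
7.4 kHz ≤ fs/2 = 11.85 kHz, appears at 7.4 kHz.
44.4 kHz mod fs = 20.7 kHz.
20.7 kHz > fs/2 = 11.85 kHz, folds to fs − 20.7 kHz = 3 kHz.
85.3 kHz mod fs = 14.2 kHz.
14.2 kHz > fs/2 = 11.85 kHz, folds to fs − 14.2 kHz = 9.5 kHz.
26.7 kHz and 44.4 kHz both map to 3 kHz.

26.7 kHz, 44.4 kHz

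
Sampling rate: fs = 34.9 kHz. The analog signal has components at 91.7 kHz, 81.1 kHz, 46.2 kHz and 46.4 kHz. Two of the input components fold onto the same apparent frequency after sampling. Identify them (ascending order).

46.2 kHz, 81.1 kHz

fs/2 = 17.45 kHz.
91.7 kHz mod fs = 21.9 kHz.
21.9 kHz > fs/2 = 17.45 kHz, folds to fs − 21.9 kHz = 13 kHz.
81.1 kHz mod fs = 11.3 kHz.
11.3 kHz ≤ fs/2 = 17.45 kHz, appears at 11.3 kHz.
46.2 kHz mod fs = 11.3 kHz.
11.3 kHz ≤ fs/2 = 17.45 kHz, appears at 11.3 kHz.
46.4 kHz mod fs = 11.5 kHz.
11.5 kHz ≤ fs/2 = 17.45 kHz, appears at 11.5 kHz.
46.2 kHz and 81.1 kHz both map to 11.3 kHz.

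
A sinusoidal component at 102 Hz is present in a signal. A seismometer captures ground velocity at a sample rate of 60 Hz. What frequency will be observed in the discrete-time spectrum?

102 Hz mod fs = 42 Hz.
42 Hz > fs/2 = 30 Hz, folds to fs − 42 Hz = 18 Hz.

18 Hz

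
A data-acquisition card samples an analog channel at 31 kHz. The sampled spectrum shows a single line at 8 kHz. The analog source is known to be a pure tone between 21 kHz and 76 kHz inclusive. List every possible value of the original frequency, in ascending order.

Frequencies that alias to 8 kHz are k·fs ± 8 kHz for integer k ≥ 0.
k=0: 8 kHz.
k=1: 23 kHz, 39 kHz.
k=2: 54 kHz, 70 kHz.
k=3: 85 kHz, 101 kHz.
Within [21 kHz, 76 kHz]: 23 kHz, 39 kHz, 54 kHz, 70 kHz.

23 kHz, 39 kHz, 54 kHz, 70 kHz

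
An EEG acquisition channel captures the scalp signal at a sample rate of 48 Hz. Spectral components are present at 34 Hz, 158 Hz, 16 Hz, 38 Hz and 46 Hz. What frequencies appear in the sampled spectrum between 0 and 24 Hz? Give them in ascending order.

2 Hz, 10 Hz, 14 Hz, 16 Hz

fs/2 = 24 Hz.
34 Hz > fs/2 = 24 Hz, folds to fs − 34 Hz = 14 Hz.
158 Hz mod fs = 14 Hz.
14 Hz ≤ fs/2 = 24 Hz, appears at 14 Hz.
16 Hz ≤ fs/2 = 24 Hz, passes unchanged.
38 Hz > fs/2 = 24 Hz, folds to fs − 38 Hz = 10 Hz.
46 Hz > fs/2 = 24 Hz, folds to fs − 46 Hz = 2 Hz.
Distinct values: {2 Hz, 10 Hz, 14 Hz, 16 Hz}.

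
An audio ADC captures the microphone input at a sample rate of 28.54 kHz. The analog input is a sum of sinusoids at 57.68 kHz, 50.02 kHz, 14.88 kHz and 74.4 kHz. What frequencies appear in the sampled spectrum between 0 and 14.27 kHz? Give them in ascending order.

0.6 kHz, 7.06 kHz, 11.22 kHz, 13.66 kHz

fs/2 = 14.27 kHz.
57.68 kHz mod fs = 0.6 kHz.
0.6 kHz ≤ fs/2 = 14.27 kHz, appears at 0.6 kHz.
50.02 kHz mod fs = 21.48 kHz.
21.48 kHz > fs/2 = 14.27 kHz, folds to fs − 21.48 kHz = 7.06 kHz.
14.88 kHz > fs/2 = 14.27 kHz, folds to fs − 14.88 kHz = 13.66 kHz.
74.4 kHz mod fs = 17.32 kHz.
17.32 kHz > fs/2 = 14.27 kHz, folds to fs − 17.32 kHz = 11.22 kHz.
Distinct values: {0.6 kHz, 7.06 kHz, 11.22 kHz, 13.66 kHz}.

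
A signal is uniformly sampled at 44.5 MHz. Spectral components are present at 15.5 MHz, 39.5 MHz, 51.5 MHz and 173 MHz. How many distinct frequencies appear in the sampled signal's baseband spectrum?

fs/2 = 22.25 MHz.
15.5 MHz ≤ fs/2 = 22.25 MHz, passes unchanged.
39.5 MHz > fs/2 = 22.25 MHz, folds to fs − 39.5 MHz = 5 MHz.
51.5 MHz mod fs = 7 MHz.
7 MHz ≤ fs/2 = 22.25 MHz, appears at 7 MHz.
173 MHz mod fs = 39.5 MHz.
39.5 MHz > fs/2 = 22.25 MHz, folds to fs − 39.5 MHz = 5 MHz.
Distinct values: {5 MHz, 7 MHz, 15.5 MHz} → 3.

3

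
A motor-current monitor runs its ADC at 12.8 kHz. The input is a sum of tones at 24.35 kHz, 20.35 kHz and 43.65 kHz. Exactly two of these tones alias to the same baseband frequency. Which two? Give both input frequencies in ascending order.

20.35 kHz, 43.65 kHz

fs/2 = 6.4 kHz.
24.35 kHz mod fs = 11.55 kHz.
11.55 kHz > fs/2 = 6.4 kHz, folds to fs − 11.55 kHz = 1.25 kHz.
20.35 kHz mod fs = 7.55 kHz.
7.55 kHz > fs/2 = 6.4 kHz, folds to fs − 7.55 kHz = 5.25 kHz.
43.65 kHz mod fs = 5.25 kHz.
5.25 kHz ≤ fs/2 = 6.4 kHz, appears at 5.25 kHz.
20.35 kHz and 43.65 kHz both map to 5.25 kHz.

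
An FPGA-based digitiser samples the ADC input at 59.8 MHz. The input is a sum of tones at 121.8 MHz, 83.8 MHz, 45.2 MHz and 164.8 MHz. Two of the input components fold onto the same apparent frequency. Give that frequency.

fs/2 = 29.9 MHz.
121.8 MHz mod fs = 2.2 MHz.
2.2 MHz ≤ fs/2 = 29.9 MHz, appears at 2.2 MHz.
83.8 MHz mod fs = 24 MHz.
24 MHz ≤ fs/2 = 29.9 MHz, appears at 24 MHz.
45.2 MHz > fs/2 = 29.9 MHz, folds to fs − 45.2 MHz = 14.6 MHz.
164.8 MHz mod fs = 45.2 MHz.
45.2 MHz > fs/2 = 29.9 MHz, folds to fs − 45.2 MHz = 14.6 MHz.
45.2 MHz and 164.8 MHz both map to 14.6 MHz.

14.6 MHz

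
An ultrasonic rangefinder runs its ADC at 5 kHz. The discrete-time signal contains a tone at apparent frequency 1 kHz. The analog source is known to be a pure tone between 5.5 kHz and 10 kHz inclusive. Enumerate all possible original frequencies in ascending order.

6 kHz, 9 kHz

Frequencies that alias to 1 kHz are k·fs ± 1 kHz for integer k ≥ 0.
k=0: 1 kHz.
k=1: 4 kHz, 6 kHz.
k=2: 9 kHz, 11 kHz.
k=3: 14 kHz, 16 kHz.
Within [5.5 kHz, 10 kHz]: 6 kHz, 9 kHz.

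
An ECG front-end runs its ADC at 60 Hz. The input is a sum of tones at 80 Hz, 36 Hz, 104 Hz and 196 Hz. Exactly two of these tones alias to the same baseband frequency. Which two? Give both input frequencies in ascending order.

fs/2 = 30 Hz.
80 Hz mod fs = 20 Hz.
20 Hz ≤ fs/2 = 30 Hz, appears at 20 Hz.
36 Hz > fs/2 = 30 Hz, folds to fs − 36 Hz = 24 Hz.
104 Hz mod fs = 44 Hz.
44 Hz > fs/2 = 30 Hz, folds to fs − 44 Hz = 16 Hz.
196 Hz mod fs = 16 Hz.
16 Hz ≤ fs/2 = 30 Hz, appears at 16 Hz.
104 Hz and 196 Hz both map to 16 Hz.

104 Hz, 196 Hz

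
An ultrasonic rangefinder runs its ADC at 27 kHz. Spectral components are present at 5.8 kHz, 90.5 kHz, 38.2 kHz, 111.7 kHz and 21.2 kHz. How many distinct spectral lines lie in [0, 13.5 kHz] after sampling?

fs/2 = 13.5 kHz.
5.8 kHz ≤ fs/2 = 13.5 kHz, passes unchanged.
90.5 kHz mod fs = 9.5 kHz.
9.5 kHz ≤ fs/2 = 13.5 kHz, appears at 9.5 kHz.
38.2 kHz mod fs = 11.2 kHz.
11.2 kHz ≤ fs/2 = 13.5 kHz, appears at 11.2 kHz.
111.7 kHz mod fs = 3.7 kHz.
3.7 kHz ≤ fs/2 = 13.5 kHz, appears at 3.7 kHz.
21.2 kHz > fs/2 = 13.5 kHz, folds to fs − 21.2 kHz = 5.8 kHz.
Distinct values: {3.7 kHz, 5.8 kHz, 9.5 kHz, 11.2 kHz} → 4.

4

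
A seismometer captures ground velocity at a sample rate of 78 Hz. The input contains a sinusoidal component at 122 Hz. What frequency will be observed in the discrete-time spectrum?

34 Hz

122 Hz mod fs = 44 Hz.
44 Hz > fs/2 = 39 Hz, folds to fs − 44 Hz = 34 Hz.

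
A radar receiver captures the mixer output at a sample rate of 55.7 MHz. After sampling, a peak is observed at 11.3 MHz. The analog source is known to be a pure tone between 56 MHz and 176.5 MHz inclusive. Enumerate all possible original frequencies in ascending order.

Frequencies that alias to 11.3 MHz are k·fs ± 11.3 MHz for integer k ≥ 0.
k=0: 11.3 MHz.
k=1: 44.4 MHz, 67 MHz.
k=2: 100.1 MHz, 122.7 MHz.
k=3: 155.8 MHz, 178.4 MHz.
k=4: 211.5 MHz, 234.1 MHz.
Within [56 MHz, 176.5 MHz]: 67 MHz, 100.1 MHz, 122.7 MHz, 155.8 MHz.

67 MHz, 100.1 MHz, 122.7 MHz, 155.8 MHz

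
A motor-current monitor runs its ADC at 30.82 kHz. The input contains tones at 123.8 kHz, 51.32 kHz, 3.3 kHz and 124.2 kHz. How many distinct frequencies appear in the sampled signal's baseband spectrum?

4

fs/2 = 15.41 kHz.
123.8 kHz mod fs = 0.52 kHz.
0.52 kHz ≤ fs/2 = 15.41 kHz, appears at 0.52 kHz.
51.32 kHz mod fs = 20.5 kHz.
20.5 kHz > fs/2 = 15.41 kHz, folds to fs − 20.5 kHz = 10.32 kHz.
3.3 kHz ≤ fs/2 = 15.41 kHz, passes unchanged.
124.2 kHz mod fs = 0.92 kHz.
0.92 kHz ≤ fs/2 = 15.41 kHz, appears at 0.92 kHz.
Distinct values: {0.52 kHz, 0.92 kHz, 3.3 kHz, 10.32 kHz} → 4.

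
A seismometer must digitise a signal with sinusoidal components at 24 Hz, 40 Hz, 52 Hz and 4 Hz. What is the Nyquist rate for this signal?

104 Hz

Highest-frequency component: 52 Hz.
Nyquist rate = 2 × 52 Hz = 104 Hz.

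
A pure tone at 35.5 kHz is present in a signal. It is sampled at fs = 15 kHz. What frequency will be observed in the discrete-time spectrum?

35.5 kHz mod fs = 5.5 kHz.
5.5 kHz ≤ fs/2 = 7.5 kHz, appears at 5.5 kHz.

5.5 kHz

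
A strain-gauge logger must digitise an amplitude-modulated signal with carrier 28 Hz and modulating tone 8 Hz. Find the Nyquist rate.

72 Hz

AM sidebands sit at fc ± fm = 20 Hz and 36 Hz.
Highest-frequency component: 36 Hz.
Nyquist rate = 2 × 36 Hz = 72 Hz.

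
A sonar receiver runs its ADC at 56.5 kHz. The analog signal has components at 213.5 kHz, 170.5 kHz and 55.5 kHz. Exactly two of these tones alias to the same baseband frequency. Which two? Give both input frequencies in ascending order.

fs/2 = 28.25 kHz.
213.5 kHz mod fs = 44 kHz.
44 kHz > fs/2 = 28.25 kHz, folds to fs − 44 kHz = 12.5 kHz.
170.5 kHz mod fs = 1 kHz.
1 kHz ≤ fs/2 = 28.25 kHz, appears at 1 kHz.
55.5 kHz > fs/2 = 28.25 kHz, folds to fs − 55.5 kHz = 1 kHz.
55.5 kHz and 170.5 kHz both map to 1 kHz.

55.5 kHz, 170.5 kHz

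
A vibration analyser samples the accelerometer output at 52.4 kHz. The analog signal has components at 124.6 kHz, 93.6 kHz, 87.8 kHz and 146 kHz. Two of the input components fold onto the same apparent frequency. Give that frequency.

11.2 kHz

fs/2 = 26.2 kHz.
124.6 kHz mod fs = 19.8 kHz.
19.8 kHz ≤ fs/2 = 26.2 kHz, appears at 19.8 kHz.
93.6 kHz mod fs = 41.2 kHz.
41.2 kHz > fs/2 = 26.2 kHz, folds to fs − 41.2 kHz = 11.2 kHz.
87.8 kHz mod fs = 35.4 kHz.
35.4 kHz > fs/2 = 26.2 kHz, folds to fs − 35.4 kHz = 17 kHz.
146 kHz mod fs = 41.2 kHz.
41.2 kHz > fs/2 = 26.2 kHz, folds to fs − 41.2 kHz = 11.2 kHz.
93.6 kHz and 146 kHz both map to 11.2 kHz.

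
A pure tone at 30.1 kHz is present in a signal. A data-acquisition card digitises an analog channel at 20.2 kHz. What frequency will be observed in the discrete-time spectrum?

30.1 kHz mod fs = 9.9 kHz.
9.9 kHz ≤ fs/2 = 10.1 kHz, appears at 9.9 kHz.

9.9 kHz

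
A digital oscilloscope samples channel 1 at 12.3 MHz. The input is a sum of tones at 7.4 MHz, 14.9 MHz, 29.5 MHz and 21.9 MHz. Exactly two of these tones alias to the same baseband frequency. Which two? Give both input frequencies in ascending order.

7.4 MHz, 29.5 MHz

fs/2 = 6.15 MHz.
7.4 MHz > fs/2 = 6.15 MHz, folds to fs − 7.4 MHz = 4.9 MHz.
14.9 MHz mod fs = 2.6 MHz.
2.6 MHz ≤ fs/2 = 6.15 MHz, appears at 2.6 MHz.
29.5 MHz mod fs = 4.9 MHz.
4.9 MHz ≤ fs/2 = 6.15 MHz, appears at 4.9 MHz.
21.9 MHz mod fs = 9.6 MHz.
9.6 MHz > fs/2 = 6.15 MHz, folds to fs − 9.6 MHz = 2.7 MHz.
7.4 MHz and 29.5 MHz both map to 4.9 MHz.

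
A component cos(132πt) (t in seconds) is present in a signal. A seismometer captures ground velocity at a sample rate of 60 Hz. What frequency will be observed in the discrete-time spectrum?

6 Hz

ω = 132π rad/s → f = ω/(2π) = 66 Hz.
66 Hz mod fs = 6 Hz.
6 Hz ≤ fs/2 = 30 Hz, appears at 6 Hz.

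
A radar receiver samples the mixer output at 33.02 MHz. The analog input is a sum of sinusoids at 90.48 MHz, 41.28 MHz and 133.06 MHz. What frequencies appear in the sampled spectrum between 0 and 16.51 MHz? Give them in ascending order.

fs/2 = 16.51 MHz.
90.48 MHz mod fs = 24.44 MHz.
24.44 MHz > fs/2 = 16.51 MHz, folds to fs − 24.44 MHz = 8.58 MHz.
41.28 MHz mod fs = 8.26 MHz.
8.26 MHz ≤ fs/2 = 16.51 MHz, appears at 8.26 MHz.
133.06 MHz mod fs = 0.98 MHz.
0.98 MHz ≤ fs/2 = 16.51 MHz, appears at 0.98 MHz.
Distinct values: {0.98 MHz, 8.26 MHz, 8.58 MHz}.

0.98 MHz, 8.26 MHz, 8.58 MHz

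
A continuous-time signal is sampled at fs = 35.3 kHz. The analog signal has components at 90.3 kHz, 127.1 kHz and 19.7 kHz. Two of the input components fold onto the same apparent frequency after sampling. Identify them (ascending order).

19.7 kHz, 90.3 kHz

fs/2 = 17.65 kHz.
90.3 kHz mod fs = 19.7 kHz.
19.7 kHz > fs/2 = 17.65 kHz, folds to fs − 19.7 kHz = 15.6 kHz.
127.1 kHz mod fs = 21.2 kHz.
21.2 kHz > fs/2 = 17.65 kHz, folds to fs − 21.2 kHz = 14.1 kHz.
19.7 kHz > fs/2 = 17.65 kHz, folds to fs − 19.7 kHz = 15.6 kHz.
19.7 kHz and 90.3 kHz both map to 15.6 kHz.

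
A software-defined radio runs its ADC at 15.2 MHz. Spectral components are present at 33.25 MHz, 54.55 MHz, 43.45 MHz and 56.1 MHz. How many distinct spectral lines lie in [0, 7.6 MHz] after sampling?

4

fs/2 = 7.6 MHz.
33.25 MHz mod fs = 2.85 MHz.
2.85 MHz ≤ fs/2 = 7.6 MHz, appears at 2.85 MHz.
54.55 MHz mod fs = 8.95 MHz.
8.95 MHz > fs/2 = 7.6 MHz, folds to fs − 8.95 MHz = 6.25 MHz.
43.45 MHz mod fs = 13.05 MHz.
13.05 MHz > fs/2 = 7.6 MHz, folds to fs − 13.05 MHz = 2.15 MHz.
56.1 MHz mod fs = 10.5 MHz.
10.5 MHz > fs/2 = 7.6 MHz, folds to fs − 10.5 MHz = 4.7 MHz.
Distinct values: {2.15 MHz, 2.85 MHz, 4.7 MHz, 6.25 MHz} → 4.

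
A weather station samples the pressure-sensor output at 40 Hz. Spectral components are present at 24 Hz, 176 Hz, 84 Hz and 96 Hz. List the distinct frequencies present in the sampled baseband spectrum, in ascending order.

fs/2 = 20 Hz.
24 Hz > fs/2 = 20 Hz, folds to fs − 24 Hz = 16 Hz.
176 Hz mod fs = 16 Hz.
16 Hz ≤ fs/2 = 20 Hz, appears at 16 Hz.
84 Hz mod fs = 4 Hz.
4 Hz ≤ fs/2 = 20 Hz, appears at 4 Hz.
96 Hz mod fs = 16 Hz.
16 Hz ≤ fs/2 = 20 Hz, appears at 16 Hz.
Distinct values: {4 Hz, 16 Hz}.

4 Hz, 16 Hz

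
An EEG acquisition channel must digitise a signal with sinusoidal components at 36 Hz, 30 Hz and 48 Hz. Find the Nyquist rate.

Highest-frequency component: 48 Hz.
Nyquist rate = 2 × 48 Hz = 96 Hz.

96 Hz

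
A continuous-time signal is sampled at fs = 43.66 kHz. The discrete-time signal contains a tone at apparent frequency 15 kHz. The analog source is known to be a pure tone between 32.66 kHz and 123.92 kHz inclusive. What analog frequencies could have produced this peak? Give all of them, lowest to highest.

Frequencies that alias to 15 kHz are k·fs ± 15 kHz for integer k ≥ 0.
k=0: 15 kHz.
k=1: 28.66 kHz, 58.66 kHz.
k=2: 72.32 kHz, 102.32 kHz.
k=3: 115.98 kHz, 145.98 kHz.
k=4: 159.64 kHz, 189.64 kHz.
Within [32.66 kHz, 123.92 kHz]: 58.66 kHz, 72.32 kHz, 102.32 kHz, 115.98 kHz.

58.66 kHz, 72.32 kHz, 102.32 kHz, 115.98 kHz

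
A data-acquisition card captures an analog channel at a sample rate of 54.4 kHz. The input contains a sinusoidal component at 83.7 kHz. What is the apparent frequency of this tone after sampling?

83.7 kHz mod fs = 29.3 kHz.
29.3 kHz > fs/2 = 27.2 kHz, folds to fs − 29.3 kHz = 25.1 kHz.

25.1 kHz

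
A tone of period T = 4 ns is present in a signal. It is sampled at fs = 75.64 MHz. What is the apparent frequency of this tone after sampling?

T = 4 ns → f = 1/T = 250 MHz.
250 MHz mod fs = 23.08 MHz.
23.08 MHz ≤ fs/2 = 37.82 MHz, appears at 23.08 MHz.

23.08 MHz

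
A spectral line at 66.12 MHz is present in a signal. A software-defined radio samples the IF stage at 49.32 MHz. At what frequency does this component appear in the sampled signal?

16.8 MHz

66.12 MHz mod fs = 16.8 MHz.
16.8 MHz ≤ fs/2 = 24.66 MHz, appears at 16.8 MHz.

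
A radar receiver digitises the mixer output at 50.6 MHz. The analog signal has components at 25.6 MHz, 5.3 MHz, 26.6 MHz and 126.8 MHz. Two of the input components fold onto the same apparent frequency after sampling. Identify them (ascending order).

25.6 MHz, 126.8 MHz

fs/2 = 25.3 MHz.
25.6 MHz > fs/2 = 25.3 MHz, folds to fs − 25.6 MHz = 25 MHz.
5.3 MHz ≤ fs/2 = 25.3 MHz, passes unchanged.
26.6 MHz > fs/2 = 25.3 MHz, folds to fs − 26.6 MHz = 24 MHz.
126.8 MHz mod fs = 25.6 MHz.
25.6 MHz > fs/2 = 25.3 MHz, folds to fs − 25.6 MHz = 25 MHz.
25.6 MHz and 126.8 MHz both map to 25 MHz.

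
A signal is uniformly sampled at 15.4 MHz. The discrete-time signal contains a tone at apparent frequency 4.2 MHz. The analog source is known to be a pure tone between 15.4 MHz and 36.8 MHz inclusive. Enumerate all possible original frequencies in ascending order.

Frequencies that alias to 4.2 MHz are k·fs ± 4.2 MHz for integer k ≥ 0.
k=0: 4.2 MHz.
k=1: 11.2 MHz, 19.6 MHz.
k=2: 26.6 MHz, 35 MHz.
k=3: 42 MHz, 50.4 MHz.
Within [15.4 MHz, 36.8 MHz]: 19.6 MHz, 26.6 MHz, 35 MHz.

19.6 MHz, 26.6 MHz, 35 MHz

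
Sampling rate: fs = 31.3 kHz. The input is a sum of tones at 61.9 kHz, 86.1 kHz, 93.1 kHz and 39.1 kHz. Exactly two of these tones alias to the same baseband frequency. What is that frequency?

fs/2 = 15.65 kHz.
61.9 kHz mod fs = 30.6 kHz.
30.6 kHz > fs/2 = 15.65 kHz, folds to fs − 30.6 kHz = 0.7 kHz.
86.1 kHz mod fs = 23.5 kHz.
23.5 kHz > fs/2 = 15.65 kHz, folds to fs − 23.5 kHz = 7.8 kHz.
93.1 kHz mod fs = 30.5 kHz.
30.5 kHz > fs/2 = 15.65 kHz, folds to fs − 30.5 kHz = 0.8 kHz.
39.1 kHz mod fs = 7.8 kHz.
7.8 kHz ≤ fs/2 = 15.65 kHz, appears at 7.8 kHz.
39.1 kHz and 86.1 kHz both map to 7.8 kHz.

7.8 kHz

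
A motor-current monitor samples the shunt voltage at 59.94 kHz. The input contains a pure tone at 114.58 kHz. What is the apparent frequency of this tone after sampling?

5.3 kHz

114.58 kHz mod fs = 54.64 kHz.
54.64 kHz > fs/2 = 29.97 kHz, folds to fs − 54.64 kHz = 5.3 kHz.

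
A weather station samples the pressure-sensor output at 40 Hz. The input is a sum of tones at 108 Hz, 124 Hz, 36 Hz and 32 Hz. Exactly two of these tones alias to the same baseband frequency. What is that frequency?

fs/2 = 20 Hz.
108 Hz mod fs = 28 Hz.
28 Hz > fs/2 = 20 Hz, folds to fs − 28 Hz = 12 Hz.
124 Hz mod fs = 4 Hz.
4 Hz ≤ fs/2 = 20 Hz, appears at 4 Hz.
36 Hz > fs/2 = 20 Hz, folds to fs − 36 Hz = 4 Hz.
32 Hz > fs/2 = 20 Hz, folds to fs − 32 Hz = 8 Hz.
36 Hz and 124 Hz both map to 4 Hz.

4 Hz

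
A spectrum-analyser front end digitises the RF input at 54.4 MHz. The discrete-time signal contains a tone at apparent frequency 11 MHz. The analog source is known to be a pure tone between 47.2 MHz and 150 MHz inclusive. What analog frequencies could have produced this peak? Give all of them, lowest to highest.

Frequencies that alias to 11 MHz are k·fs ± 11 MHz for integer k ≥ 0.
k=0: 11 MHz.
k=1: 43.4 MHz, 65.4 MHz.
k=2: 97.8 MHz, 119.8 MHz.
k=3: 152.2 MHz, 174.2 MHz.
Within [47.2 MHz, 150 MHz]: 65.4 MHz, 97.8 MHz, 119.8 MHz.

65.4 MHz, 97.8 MHz, 119.8 MHz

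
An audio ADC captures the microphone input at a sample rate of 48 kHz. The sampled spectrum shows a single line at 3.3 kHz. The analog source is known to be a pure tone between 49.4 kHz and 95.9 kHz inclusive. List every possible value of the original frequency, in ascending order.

51.3 kHz, 92.7 kHz

Frequencies that alias to 3.3 kHz are k·fs ± 3.3 kHz for integer k ≥ 0.
k=0: 3.3 kHz.
k=1: 44.7 kHz, 51.3 kHz.
k=2: 92.7 kHz, 99.3 kHz.
k=3: 140.7 kHz, 147.3 kHz.
Within [49.4 kHz, 95.9 kHz]: 51.3 kHz, 92.7 kHz.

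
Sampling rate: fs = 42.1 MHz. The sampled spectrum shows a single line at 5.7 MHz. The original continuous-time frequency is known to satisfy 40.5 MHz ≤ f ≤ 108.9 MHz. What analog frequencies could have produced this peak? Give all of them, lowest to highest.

47.8 MHz, 78.5 MHz, 89.9 MHz

Frequencies that alias to 5.7 MHz are k·fs ± 5.7 MHz for integer k ≥ 0.
k=0: 5.7 MHz.
k=1: 36.4 MHz, 47.8 MHz.
k=2: 78.5 MHz, 89.9 MHz.
k=3: 120.6 MHz, 132 MHz.
Within [40.5 MHz, 108.9 MHz]: 47.8 MHz, 78.5 MHz, 89.9 MHz.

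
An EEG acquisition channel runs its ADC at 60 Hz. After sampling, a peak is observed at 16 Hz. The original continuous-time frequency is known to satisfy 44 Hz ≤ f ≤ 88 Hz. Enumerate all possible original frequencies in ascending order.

Frequencies that alias to 16 Hz are k·fs ± 16 Hz for integer k ≥ 0.
k=0: 16 Hz.
k=1: 44 Hz, 76 Hz.
k=2: 104 Hz, 136 Hz.
Within [44 Hz, 88 Hz]: 44 Hz, 76 Hz.

44 Hz, 76 Hz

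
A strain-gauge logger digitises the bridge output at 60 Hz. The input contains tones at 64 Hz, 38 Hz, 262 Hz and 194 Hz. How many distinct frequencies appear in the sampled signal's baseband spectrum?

3

fs/2 = 30 Hz.
64 Hz mod fs = 4 Hz.
4 Hz ≤ fs/2 = 30 Hz, appears at 4 Hz.
38 Hz > fs/2 = 30 Hz, folds to fs − 38 Hz = 22 Hz.
262 Hz mod fs = 22 Hz.
22 Hz ≤ fs/2 = 30 Hz, appears at 22 Hz.
194 Hz mod fs = 14 Hz.
14 Hz ≤ fs/2 = 30 Hz, appears at 14 Hz.
Distinct values: {4 Hz, 14 Hz, 22 Hz} → 3.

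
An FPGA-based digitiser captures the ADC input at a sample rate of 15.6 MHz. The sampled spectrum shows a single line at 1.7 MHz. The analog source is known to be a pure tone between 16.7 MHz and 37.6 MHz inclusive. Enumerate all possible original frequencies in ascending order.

17.3 MHz, 29.5 MHz, 32.9 MHz

Frequencies that alias to 1.7 MHz are k·fs ± 1.7 MHz for integer k ≥ 0.
k=0: 1.7 MHz.
k=1: 13.9 MHz, 17.3 MHz.
k=2: 29.5 MHz, 32.9 MHz.
k=3: 45.1 MHz, 48.5 MHz.
Within [16.7 MHz, 37.6 MHz]: 17.3 MHz, 29.5 MHz, 32.9 MHz.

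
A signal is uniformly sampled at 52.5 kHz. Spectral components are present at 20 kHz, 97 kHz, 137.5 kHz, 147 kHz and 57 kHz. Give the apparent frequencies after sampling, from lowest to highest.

4.5 kHz, 8 kHz, 10.5 kHz, 20 kHz

fs/2 = 26.25 kHz.
20 kHz ≤ fs/2 = 26.25 kHz, passes unchanged.
97 kHz mod fs = 44.5 kHz.
44.5 kHz > fs/2 = 26.25 kHz, folds to fs − 44.5 kHz = 8 kHz.
137.5 kHz mod fs = 32.5 kHz.
32.5 kHz > fs/2 = 26.25 kHz, folds to fs − 32.5 kHz = 20 kHz.
147 kHz mod fs = 42 kHz.
42 kHz > fs/2 = 26.25 kHz, folds to fs − 42 kHz = 10.5 kHz.
57 kHz mod fs = 4.5 kHz.
4.5 kHz ≤ fs/2 = 26.25 kHz, appears at 4.5 kHz.
Distinct values: {4.5 kHz, 8 kHz, 10.5 kHz, 20 kHz}.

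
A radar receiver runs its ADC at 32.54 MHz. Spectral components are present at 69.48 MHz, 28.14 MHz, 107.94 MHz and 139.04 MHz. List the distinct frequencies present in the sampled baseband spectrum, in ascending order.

fs/2 = 16.27 MHz.
69.48 MHz mod fs = 4.4 MHz.
4.4 MHz ≤ fs/2 = 16.27 MHz, appears at 4.4 MHz.
28.14 MHz > fs/2 = 16.27 MHz, folds to fs − 28.14 MHz = 4.4 MHz.
107.94 MHz mod fs = 10.32 MHz.
10.32 MHz ≤ fs/2 = 16.27 MHz, appears at 10.32 MHz.
139.04 MHz mod fs = 8.88 MHz.
8.88 MHz ≤ fs/2 = 16.27 MHz, appears at 8.88 MHz.
Distinct values: {4.4 MHz, 8.88 MHz, 10.32 MHz}.

4.4 MHz, 8.88 MHz, 10.32 MHz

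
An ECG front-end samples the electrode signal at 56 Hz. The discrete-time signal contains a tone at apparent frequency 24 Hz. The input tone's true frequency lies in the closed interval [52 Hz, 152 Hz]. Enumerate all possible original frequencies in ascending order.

80 Hz, 88 Hz, 136 Hz, 144 Hz

Frequencies that alias to 24 Hz are k·fs ± 24 Hz for integer k ≥ 0.
k=0: 24 Hz.
k=1: 32 Hz, 80 Hz.
k=2: 88 Hz, 136 Hz.
k=3: 144 Hz, 192 Hz.
k=4: 200 Hz, 248 Hz.
Within [52 Hz, 152 Hz]: 80 Hz, 88 Hz, 136 Hz, 144 Hz.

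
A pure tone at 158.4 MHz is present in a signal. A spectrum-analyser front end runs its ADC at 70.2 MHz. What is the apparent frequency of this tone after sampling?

158.4 MHz mod fs = 18 MHz.
18 MHz ≤ fs/2 = 35.1 MHz, appears at 18 MHz.

18 MHz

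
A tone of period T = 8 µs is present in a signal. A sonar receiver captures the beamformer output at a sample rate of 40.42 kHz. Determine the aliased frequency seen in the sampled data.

T = 8 µs → f = 1/T = 125 kHz.
125 kHz mod fs = 3.74 kHz.
3.74 kHz ≤ fs/2 = 20.21 kHz, appears at 3.74 kHz.

3.74 kHz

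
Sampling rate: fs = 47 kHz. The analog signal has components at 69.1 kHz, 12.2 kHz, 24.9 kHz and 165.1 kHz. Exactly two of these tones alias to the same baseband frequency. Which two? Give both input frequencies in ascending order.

24.9 kHz, 69.1 kHz

fs/2 = 23.5 kHz.
69.1 kHz mod fs = 22.1 kHz.
22.1 kHz ≤ fs/2 = 23.5 kHz, appears at 22.1 kHz.
12.2 kHz ≤ fs/2 = 23.5 kHz, passes unchanged.
24.9 kHz > fs/2 = 23.5 kHz, folds to fs − 24.9 kHz = 22.1 kHz.
165.1 kHz mod fs = 24.1 kHz.
24.1 kHz > fs/2 = 23.5 kHz, folds to fs − 24.1 kHz = 22.9 kHz.
24.9 kHz and 69.1 kHz both map to 22.1 kHz.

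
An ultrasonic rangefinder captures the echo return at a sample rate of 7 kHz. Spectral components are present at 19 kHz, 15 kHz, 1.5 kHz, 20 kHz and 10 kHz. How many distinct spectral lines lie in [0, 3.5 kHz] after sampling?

4

fs/2 = 3.5 kHz.
19 kHz mod fs = 5 kHz.
5 kHz > fs/2 = 3.5 kHz, folds to fs − 5 kHz = 2 kHz.
15 kHz mod fs = 1 kHz.
1 kHz ≤ fs/2 = 3.5 kHz, appears at 1 kHz.
1.5 kHz ≤ fs/2 = 3.5 kHz, passes unchanged.
20 kHz mod fs = 6 kHz.
6 kHz > fs/2 = 3.5 kHz, folds to fs − 6 kHz = 1 kHz.
10 kHz mod fs = 3 kHz.
3 kHz ≤ fs/2 = 3.5 kHz, appears at 3 kHz.
Distinct values: {1 kHz, 1.5 kHz, 2 kHz, 3 kHz} → 4.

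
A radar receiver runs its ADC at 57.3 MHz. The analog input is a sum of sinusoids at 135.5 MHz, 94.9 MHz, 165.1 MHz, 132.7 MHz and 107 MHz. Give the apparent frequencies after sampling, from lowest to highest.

fs/2 = 28.65 MHz.
135.5 MHz mod fs = 20.9 MHz.
20.9 MHz ≤ fs/2 = 28.65 MHz, appears at 20.9 MHz.
94.9 MHz mod fs = 37.6 MHz.
37.6 MHz > fs/2 = 28.65 MHz, folds to fs − 37.6 MHz = 19.7 MHz.
165.1 MHz mod fs = 50.5 MHz.
50.5 MHz > fs/2 = 28.65 MHz, folds to fs − 50.5 MHz = 6.8 MHz.
132.7 MHz mod fs = 18.1 MHz.
18.1 MHz ≤ fs/2 = 28.65 MHz, appears at 18.1 MHz.
107 MHz mod fs = 49.7 MHz.
49.7 MHz > fs/2 = 28.65 MHz, folds to fs − 49.7 MHz = 7.6 MHz.
Distinct values: {6.8 MHz, 7.6 MHz, 18.1 MHz, 19.7 MHz, 20.9 MHz}.

6.8 MHz, 7.6 MHz, 18.1 MHz, 19.7 MHz, 20.9 MHz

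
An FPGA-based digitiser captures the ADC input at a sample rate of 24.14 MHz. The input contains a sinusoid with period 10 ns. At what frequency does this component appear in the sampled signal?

3.44 MHz

T = 10 ns → f = 1/T = 100 MHz.
100 MHz mod fs = 3.44 MHz.
3.44 MHz ≤ fs/2 = 12.07 MHz, appears at 3.44 MHz.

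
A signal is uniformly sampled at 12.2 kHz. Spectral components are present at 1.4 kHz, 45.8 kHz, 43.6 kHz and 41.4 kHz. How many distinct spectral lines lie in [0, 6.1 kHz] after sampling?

fs/2 = 6.1 kHz.
1.4 kHz ≤ fs/2 = 6.1 kHz, passes unchanged.
45.8 kHz mod fs = 9.2 kHz.
9.2 kHz > fs/2 = 6.1 kHz, folds to fs − 9.2 kHz = 3 kHz.
43.6 kHz mod fs = 7 kHz.
7 kHz > fs/2 = 6.1 kHz, folds to fs − 7 kHz = 5.2 kHz.
41.4 kHz mod fs = 4.8 kHz.
4.8 kHz ≤ fs/2 = 6.1 kHz, appears at 4.8 kHz.
Distinct values: {1.4 kHz, 3 kHz, 4.8 kHz, 5.2 kHz} → 4.

4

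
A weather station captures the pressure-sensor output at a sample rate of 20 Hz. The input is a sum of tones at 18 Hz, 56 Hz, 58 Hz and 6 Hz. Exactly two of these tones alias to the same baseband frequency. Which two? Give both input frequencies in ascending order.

18 Hz, 58 Hz

fs/2 = 10 Hz.
18 Hz > fs/2 = 10 Hz, folds to fs − 18 Hz = 2 Hz.
56 Hz mod fs = 16 Hz.
16 Hz > fs/2 = 10 Hz, folds to fs − 16 Hz = 4 Hz.
58 Hz mod fs = 18 Hz.
18 Hz > fs/2 = 10 Hz, folds to fs − 18 Hz = 2 Hz.
6 Hz ≤ fs/2 = 10 Hz, passes unchanged.
18 Hz and 58 Hz both map to 2 Hz.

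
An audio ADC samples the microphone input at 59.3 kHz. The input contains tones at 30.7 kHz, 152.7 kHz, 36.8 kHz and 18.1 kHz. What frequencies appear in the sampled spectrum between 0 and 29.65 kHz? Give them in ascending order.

18.1 kHz, 22.5 kHz, 25.2 kHz, 28.6 kHz

fs/2 = 29.65 kHz.
30.7 kHz > fs/2 = 29.65 kHz, folds to fs − 30.7 kHz = 28.6 kHz.
152.7 kHz mod fs = 34.1 kHz.
34.1 kHz > fs/2 = 29.65 kHz, folds to fs − 34.1 kHz = 25.2 kHz.
36.8 kHz > fs/2 = 29.65 kHz, folds to fs − 36.8 kHz = 22.5 kHz.
18.1 kHz ≤ fs/2 = 29.65 kHz, passes unchanged.
Distinct values: {18.1 kHz, 22.5 kHz, 25.2 kHz, 28.6 kHz}.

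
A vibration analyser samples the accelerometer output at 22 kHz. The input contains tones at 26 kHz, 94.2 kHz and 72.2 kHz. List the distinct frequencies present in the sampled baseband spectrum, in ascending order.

4 kHz, 6.2 kHz

fs/2 = 11 kHz.
26 kHz mod fs = 4 kHz.
4 kHz ≤ fs/2 = 11 kHz, appears at 4 kHz.
94.2 kHz mod fs = 6.2 kHz.
6.2 kHz ≤ fs/2 = 11 kHz, appears at 6.2 kHz.
72.2 kHz mod fs = 6.2 kHz.
6.2 kHz ≤ fs/2 = 11 kHz, appears at 6.2 kHz.
Distinct values: {4 kHz, 6.2 kHz}.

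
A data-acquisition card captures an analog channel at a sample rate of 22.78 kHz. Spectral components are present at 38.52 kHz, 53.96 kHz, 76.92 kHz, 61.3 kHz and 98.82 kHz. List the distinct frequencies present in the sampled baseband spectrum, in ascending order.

fs/2 = 11.39 kHz.
38.52 kHz mod fs = 15.74 kHz.
15.74 kHz > fs/2 = 11.39 kHz, folds to fs − 15.74 kHz = 7.04 kHz.
53.96 kHz mod fs = 8.4 kHz.
8.4 kHz ≤ fs/2 = 11.39 kHz, appears at 8.4 kHz.
76.92 kHz mod fs = 8.58 kHz.
8.58 kHz ≤ fs/2 = 11.39 kHz, appears at 8.58 kHz.
61.3 kHz mod fs = 15.74 kHz.
15.74 kHz > fs/2 = 11.39 kHz, folds to fs − 15.74 kHz = 7.04 kHz.
98.82 kHz mod fs = 7.7 kHz.
7.7 kHz ≤ fs/2 = 11.39 kHz, appears at 7.7 kHz.
Distinct values: {7.04 kHz, 7.7 kHz, 8.4 kHz, 8.58 kHz}.

7.04 kHz, 7.7 kHz, 8.4 kHz, 8.58 kHz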